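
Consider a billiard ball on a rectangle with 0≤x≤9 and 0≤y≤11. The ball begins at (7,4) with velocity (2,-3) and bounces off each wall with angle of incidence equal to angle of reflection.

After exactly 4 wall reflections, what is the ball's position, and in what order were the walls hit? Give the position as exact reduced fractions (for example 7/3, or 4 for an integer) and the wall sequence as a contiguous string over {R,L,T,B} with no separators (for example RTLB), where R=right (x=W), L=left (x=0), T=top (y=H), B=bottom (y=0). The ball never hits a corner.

Final position: (0,19/2)
Wall sequence: RBTL

1. t=1 → R at (9,1); v=(-2,-3)
2. t=1/3 → B at (25/3,0); v=(-2,3)
3. t=11/3 → T at (1,11); v=(-2,-3)
4. t=1/2 → L at (0,19/2); v=(2,-3)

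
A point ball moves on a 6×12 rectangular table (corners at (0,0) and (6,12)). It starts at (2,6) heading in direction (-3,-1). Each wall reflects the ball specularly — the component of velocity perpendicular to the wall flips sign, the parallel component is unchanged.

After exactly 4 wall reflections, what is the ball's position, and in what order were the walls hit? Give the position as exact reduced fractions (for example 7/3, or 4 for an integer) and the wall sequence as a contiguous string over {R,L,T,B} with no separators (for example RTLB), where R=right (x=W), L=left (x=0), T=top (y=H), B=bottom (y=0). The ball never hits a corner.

1. t=2/3 → L at (0,16/3); v=(3,-1)
2. t=2 → R at (6,10/3); v=(-3,-1)
3. t=2 → L at (0,4/3); v=(3,-1)
4. t=4/3 → B at (4,0); v=(3,1)

Final position: (4,0)
Wall sequence: LRLB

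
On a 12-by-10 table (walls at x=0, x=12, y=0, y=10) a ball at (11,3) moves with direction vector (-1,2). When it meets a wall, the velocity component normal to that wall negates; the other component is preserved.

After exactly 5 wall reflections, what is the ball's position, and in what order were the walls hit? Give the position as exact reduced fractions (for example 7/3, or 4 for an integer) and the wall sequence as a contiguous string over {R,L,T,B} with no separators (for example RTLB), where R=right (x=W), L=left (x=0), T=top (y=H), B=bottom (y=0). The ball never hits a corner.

1. t=7/2 → T at (15/2,10); v=(-1,-2)
2. t=5 → B at (5/2,0); v=(-1,2)
3. t=5/2 → L at (0,5); v=(1,2)
4. t=5/2 → T at (5/2,10); v=(1,-2)
5. t=5 → B at (15/2,0); v=(1,2)

Final position: (15/2,0)
Wall sequence: TBLTB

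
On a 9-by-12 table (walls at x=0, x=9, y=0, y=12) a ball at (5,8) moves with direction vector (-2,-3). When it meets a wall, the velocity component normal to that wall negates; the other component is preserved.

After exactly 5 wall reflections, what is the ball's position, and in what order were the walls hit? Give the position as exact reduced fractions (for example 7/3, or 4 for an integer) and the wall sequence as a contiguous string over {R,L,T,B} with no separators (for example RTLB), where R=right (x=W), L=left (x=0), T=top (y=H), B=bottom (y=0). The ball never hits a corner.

Final position: (5/3,0)
Wall sequence: LBTRB

1. t=5/2 → L at (0,1/2); v=(2,-3)
2. t=1/6 → B at (1/3,0); v=(2,3)
3. t=4 → T at (25/3,12); v=(2,-3)
4. t=1/3 → R at (9,11); v=(-2,-3)
5. t=11/3 → B at (5/3,0); v=(-2,3)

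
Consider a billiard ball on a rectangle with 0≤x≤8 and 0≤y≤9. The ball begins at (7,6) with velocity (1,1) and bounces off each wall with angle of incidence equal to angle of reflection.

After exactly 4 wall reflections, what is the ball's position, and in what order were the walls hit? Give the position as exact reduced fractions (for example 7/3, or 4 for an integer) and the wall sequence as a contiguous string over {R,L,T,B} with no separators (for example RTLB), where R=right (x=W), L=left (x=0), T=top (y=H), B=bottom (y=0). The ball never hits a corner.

1. t=1 → R at (8,7); v=(-1,1)
2. t=2 → T at (6,9); v=(-1,-1)
3. t=6 → L at (0,3); v=(1,-1)
4. t=3 → B at (3,0); v=(1,1)

Final position: (3,0)
Wall sequence: RTLB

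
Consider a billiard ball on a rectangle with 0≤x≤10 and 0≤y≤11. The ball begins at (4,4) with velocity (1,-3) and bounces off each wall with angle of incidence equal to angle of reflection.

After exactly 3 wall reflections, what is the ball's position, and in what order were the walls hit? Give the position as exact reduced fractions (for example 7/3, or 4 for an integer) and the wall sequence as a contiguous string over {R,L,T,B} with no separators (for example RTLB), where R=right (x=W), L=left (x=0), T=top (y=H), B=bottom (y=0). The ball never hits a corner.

1. t=4/3 → B at (16/3,0); v=(1,3)
2. t=11/3 → T at (9,11); v=(1,-3)
3. t=1 → R at (10,8); v=(-1,-3)

Final position: (10,8)
Wall sequence: BTR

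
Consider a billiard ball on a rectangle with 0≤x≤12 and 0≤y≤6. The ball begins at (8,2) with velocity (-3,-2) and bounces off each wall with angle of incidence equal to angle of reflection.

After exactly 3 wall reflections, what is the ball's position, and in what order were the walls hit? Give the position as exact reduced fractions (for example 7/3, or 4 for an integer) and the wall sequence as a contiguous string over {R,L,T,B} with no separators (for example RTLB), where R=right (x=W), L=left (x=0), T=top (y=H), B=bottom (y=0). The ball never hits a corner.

Final position: (4,6)
Wall sequence: BLT

1. t=1 → B at (5,0); v=(-3,2)
2. t=5/3 → L at (0,10/3); v=(3,2)
3. t=4/3 → T at (4,6); v=(3,-2)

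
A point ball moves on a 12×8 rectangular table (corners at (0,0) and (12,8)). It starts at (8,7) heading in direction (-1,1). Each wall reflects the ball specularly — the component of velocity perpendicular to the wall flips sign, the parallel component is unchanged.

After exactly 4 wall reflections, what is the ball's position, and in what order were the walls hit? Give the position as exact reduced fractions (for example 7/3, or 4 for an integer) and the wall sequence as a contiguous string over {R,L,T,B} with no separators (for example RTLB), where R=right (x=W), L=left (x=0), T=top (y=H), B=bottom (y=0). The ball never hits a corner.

1. t=1 → T at (7,8); v=(-1,-1)
2. t=7 → L at (0,1); v=(1,-1)
3. t=1 → B at (1,0); v=(1,1)
4. t=8 → T at (9,8); v=(1,-1)

Final position: (9,8)
Wall sequence: TLBT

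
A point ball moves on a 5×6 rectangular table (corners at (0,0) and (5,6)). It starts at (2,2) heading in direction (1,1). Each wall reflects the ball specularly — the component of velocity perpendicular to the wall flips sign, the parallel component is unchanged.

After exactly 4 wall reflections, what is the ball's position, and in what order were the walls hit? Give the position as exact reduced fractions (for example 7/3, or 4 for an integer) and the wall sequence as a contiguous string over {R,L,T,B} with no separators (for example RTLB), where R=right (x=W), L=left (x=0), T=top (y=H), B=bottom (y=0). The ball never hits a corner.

Final position: (2,0)
Wall sequence: RTLB

1. t=3 → R at (5,5); v=(-1,1)
2. t=1 → T at (4,6); v=(-1,-1)
3. t=4 → L at (0,2); v=(1,-1)
4. t=2 → B at (2,0); v=(1,1)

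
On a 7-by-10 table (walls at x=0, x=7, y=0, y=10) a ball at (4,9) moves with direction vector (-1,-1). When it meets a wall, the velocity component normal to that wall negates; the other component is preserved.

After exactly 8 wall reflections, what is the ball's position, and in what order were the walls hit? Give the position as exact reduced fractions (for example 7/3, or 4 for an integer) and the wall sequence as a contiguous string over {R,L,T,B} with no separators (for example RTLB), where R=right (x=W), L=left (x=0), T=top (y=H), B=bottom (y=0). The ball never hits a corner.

1. t=4 → L at (0,5); v=(1,-1)
2. t=5 → B at (5,0); v=(1,1)
3. t=2 → R at (7,2); v=(-1,1)
4. t=7 → L at (0,9); v=(1,1)
5. t=1 → T at (1,10); v=(1,-1)
6. t=6 → R at (7,4); v=(-1,-1)
7. t=4 → B at (3,0); v=(-1,1)
8. t=3 → L at (0,3); v=(1,1)

Final position: (0,3)
Wall sequence: LBRLTRBL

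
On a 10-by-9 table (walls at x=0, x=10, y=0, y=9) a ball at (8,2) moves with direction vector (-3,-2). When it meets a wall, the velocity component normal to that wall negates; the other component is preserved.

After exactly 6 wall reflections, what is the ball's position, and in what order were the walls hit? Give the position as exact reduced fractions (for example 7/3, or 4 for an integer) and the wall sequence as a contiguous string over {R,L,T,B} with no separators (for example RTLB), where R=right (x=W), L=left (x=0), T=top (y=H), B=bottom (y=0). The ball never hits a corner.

Final position: (2,0)
Wall sequence: BLTRLB

1. t=1 → B at (5,0); v=(-3,2)
2. t=5/3 → L at (0,10/3); v=(3,2)
3. t=17/6 → T at (17/2,9); v=(3,-2)
4. t=1/2 → R at (10,8); v=(-3,-2)
5. t=10/3 → L at (0,4/3); v=(3,-2)
6. t=2/3 → B at (2,0); v=(3,2)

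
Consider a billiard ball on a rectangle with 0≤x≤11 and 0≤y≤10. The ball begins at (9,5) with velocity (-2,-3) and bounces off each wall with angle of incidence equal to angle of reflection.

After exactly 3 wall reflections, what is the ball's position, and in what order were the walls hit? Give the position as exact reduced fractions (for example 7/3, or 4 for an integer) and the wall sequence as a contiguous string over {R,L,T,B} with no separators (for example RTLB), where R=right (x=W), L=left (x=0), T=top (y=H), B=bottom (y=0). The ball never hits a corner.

1. t=5/3 → B at (17/3,0); v=(-2,3)
2. t=17/6 → L at (0,17/2); v=(2,3)
3. t=1/2 → T at (1,10); v=(2,-3)

Final position: (1,10)
Wall sequence: BLT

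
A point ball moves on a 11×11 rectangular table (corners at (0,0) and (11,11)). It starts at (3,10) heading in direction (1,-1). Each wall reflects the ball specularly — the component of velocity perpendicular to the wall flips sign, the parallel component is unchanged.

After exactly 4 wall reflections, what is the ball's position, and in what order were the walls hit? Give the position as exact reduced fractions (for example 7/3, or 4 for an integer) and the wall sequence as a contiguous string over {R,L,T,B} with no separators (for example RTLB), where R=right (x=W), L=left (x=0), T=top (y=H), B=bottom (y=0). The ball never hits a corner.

1. t=8 → R at (11,2); v=(-1,-1)
2. t=2 → B at (9,0); v=(-1,1)
3. t=9 → L at (0,9); v=(1,1)
4. t=2 → T at (2,11); v=(1,-1)

Final position: (2,11)
Wall sequence: RBLT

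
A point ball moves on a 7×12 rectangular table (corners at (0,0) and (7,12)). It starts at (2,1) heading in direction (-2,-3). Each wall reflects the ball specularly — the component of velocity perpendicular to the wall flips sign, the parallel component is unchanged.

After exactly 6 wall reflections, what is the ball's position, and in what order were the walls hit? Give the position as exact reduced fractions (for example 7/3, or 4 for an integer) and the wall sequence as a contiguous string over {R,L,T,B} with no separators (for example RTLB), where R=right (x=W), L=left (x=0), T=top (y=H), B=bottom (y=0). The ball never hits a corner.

1. t=1/3 → B at (4/3,0); v=(-2,3)
2. t=2/3 → L at (0,2); v=(2,3)
3. t=10/3 → T at (20/3,12); v=(2,-3)
4. t=1/6 → R at (7,23/2); v=(-2,-3)
5. t=7/2 → L at (0,1); v=(2,-3)
6. t=1/3 → B at (2/3,0); v=(2,3)

Final position: (2/3,0)
Wall sequence: BLTRLB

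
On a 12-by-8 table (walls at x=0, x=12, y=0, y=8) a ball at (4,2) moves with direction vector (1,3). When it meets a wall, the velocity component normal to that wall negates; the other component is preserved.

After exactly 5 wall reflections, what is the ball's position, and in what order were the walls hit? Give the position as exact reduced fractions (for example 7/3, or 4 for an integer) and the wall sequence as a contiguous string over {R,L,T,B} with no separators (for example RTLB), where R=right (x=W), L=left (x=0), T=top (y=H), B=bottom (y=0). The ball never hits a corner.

1. t=2 → T at (6,8); v=(1,-3)
2. t=8/3 → B at (26/3,0); v=(1,3)
3. t=8/3 → T at (34/3,8); v=(1,-3)
4. t=2/3 → R at (12,6); v=(-1,-3)
5. t=2 → B at (10,0); v=(-1,3)

Final position: (10,0)
Wall sequence: TBTRB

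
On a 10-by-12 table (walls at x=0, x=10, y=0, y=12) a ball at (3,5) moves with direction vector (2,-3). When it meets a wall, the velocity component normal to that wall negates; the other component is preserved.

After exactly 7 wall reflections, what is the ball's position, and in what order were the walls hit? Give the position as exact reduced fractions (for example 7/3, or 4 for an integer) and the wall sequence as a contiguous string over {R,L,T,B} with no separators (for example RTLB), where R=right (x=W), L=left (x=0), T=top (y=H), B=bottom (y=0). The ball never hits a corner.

1. t=5/3 → B at (19/3,0); v=(2,3)
2. t=11/6 → R at (10,11/2); v=(-2,3)
3. t=13/6 → T at (17/3,12); v=(-2,-3)
4. t=17/6 → L at (0,7/2); v=(2,-3)
5. t=7/6 → B at (7/3,0); v=(2,3)
6. t=23/6 → R at (10,23/2); v=(-2,3)
7. t=1/6 → T at (29/3,12); v=(-2,-3)

Final position: (29/3,12)
Wall sequence: BRTLBRT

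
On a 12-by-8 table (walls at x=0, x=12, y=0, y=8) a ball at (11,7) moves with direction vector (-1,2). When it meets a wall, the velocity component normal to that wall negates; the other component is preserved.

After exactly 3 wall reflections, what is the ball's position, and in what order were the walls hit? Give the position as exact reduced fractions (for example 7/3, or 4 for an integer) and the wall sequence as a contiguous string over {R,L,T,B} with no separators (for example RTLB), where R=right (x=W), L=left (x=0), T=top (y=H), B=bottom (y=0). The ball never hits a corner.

1. t=1/2 → T at (21/2,8); v=(-1,-2)
2. t=4 → B at (13/2,0); v=(-1,2)
3. t=4 → T at (5/2,8); v=(-1,-2)

Final position: (5/2,8)
Wall sequence: TBT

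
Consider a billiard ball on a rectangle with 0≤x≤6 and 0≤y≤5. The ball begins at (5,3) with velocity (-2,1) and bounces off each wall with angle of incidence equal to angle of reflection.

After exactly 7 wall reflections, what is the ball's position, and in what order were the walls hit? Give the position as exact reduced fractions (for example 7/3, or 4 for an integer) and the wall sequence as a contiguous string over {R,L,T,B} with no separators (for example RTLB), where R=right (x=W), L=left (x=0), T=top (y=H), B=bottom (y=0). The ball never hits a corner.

Final position: (5,5)
Wall sequence: TLRBLRT

1. t=2 → T at (1,5); v=(-2,-1)
2. t=1/2 → L at (0,9/2); v=(2,-1)
3. t=3 → R at (6,3/2); v=(-2,-1)
4. t=3/2 → B at (3,0); v=(-2,1)
5. t=3/2 → L at (0,3/2); v=(2,1)
6. t=3 → R at (6,9/2); v=(-2,1)
7. t=1/2 → T at (5,5); v=(-2,-1)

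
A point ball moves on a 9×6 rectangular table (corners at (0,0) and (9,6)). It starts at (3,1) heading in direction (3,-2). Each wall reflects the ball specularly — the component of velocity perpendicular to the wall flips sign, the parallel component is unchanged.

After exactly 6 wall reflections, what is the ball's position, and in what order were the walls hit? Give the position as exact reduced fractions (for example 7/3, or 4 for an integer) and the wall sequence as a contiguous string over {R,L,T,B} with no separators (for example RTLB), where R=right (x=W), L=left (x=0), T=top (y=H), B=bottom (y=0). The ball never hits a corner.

Final position: (9,3)
Wall sequence: BRTLBR

1. t=1/2 → B at (9/2,0); v=(3,2)
2. t=3/2 → R at (9,3); v=(-3,2)
3. t=3/2 → T at (9/2,6); v=(-3,-2)
4. t=3/2 → L at (0,3); v=(3,-2)
5. t=3/2 → B at (9/2,0); v=(3,2)
6. t=3/2 → R at (9,3); v=(-3,2)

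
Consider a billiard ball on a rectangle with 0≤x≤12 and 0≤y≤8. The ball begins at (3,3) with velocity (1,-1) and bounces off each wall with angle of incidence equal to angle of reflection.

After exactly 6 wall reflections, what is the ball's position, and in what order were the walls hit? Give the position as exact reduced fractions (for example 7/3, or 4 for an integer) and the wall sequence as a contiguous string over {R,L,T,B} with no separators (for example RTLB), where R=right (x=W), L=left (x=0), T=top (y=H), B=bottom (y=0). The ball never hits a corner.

Final position: (6,8)
Wall sequence: BRTBLT

1. t=3 → B at (6,0); v=(1,1)
2. t=6 → R at (12,6); v=(-1,1)
3. t=2 → T at (10,8); v=(-1,-1)
4. t=8 → B at (2,0); v=(-1,1)
5. t=2 → L at (0,2); v=(1,1)
6. t=6 → T at (6,8); v=(1,-1)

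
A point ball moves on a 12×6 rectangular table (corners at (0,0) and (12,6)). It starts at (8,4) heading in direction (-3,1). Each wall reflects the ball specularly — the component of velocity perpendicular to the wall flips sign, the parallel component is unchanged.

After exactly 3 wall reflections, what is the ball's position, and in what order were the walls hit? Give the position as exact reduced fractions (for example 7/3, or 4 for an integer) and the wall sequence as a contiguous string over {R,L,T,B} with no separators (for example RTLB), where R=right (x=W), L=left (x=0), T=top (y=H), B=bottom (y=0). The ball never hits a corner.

Final position: (12,4/3)
Wall sequence: TLR

1. t=2 → T at (2,6); v=(-3,-1)
2. t=2/3 → L at (0,16/3); v=(3,-1)
3. t=4 → R at (12,4/3); v=(-3,-1)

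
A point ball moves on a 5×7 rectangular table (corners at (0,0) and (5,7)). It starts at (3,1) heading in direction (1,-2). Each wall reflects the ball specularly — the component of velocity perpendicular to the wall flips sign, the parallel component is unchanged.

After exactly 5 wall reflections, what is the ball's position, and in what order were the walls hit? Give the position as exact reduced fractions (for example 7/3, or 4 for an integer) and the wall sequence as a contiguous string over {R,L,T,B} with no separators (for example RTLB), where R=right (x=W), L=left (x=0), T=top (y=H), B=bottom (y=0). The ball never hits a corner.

Final position: (1/2,0)
Wall sequence: BRTLB

1. t=1/2 → B at (7/2,0); v=(1,2)
2. t=3/2 → R at (5,3); v=(-1,2)
3. t=2 → T at (3,7); v=(-1,-2)
4. t=3 → L at (0,1); v=(1,-2)
5. t=1/2 → B at (1/2,0); v=(1,2)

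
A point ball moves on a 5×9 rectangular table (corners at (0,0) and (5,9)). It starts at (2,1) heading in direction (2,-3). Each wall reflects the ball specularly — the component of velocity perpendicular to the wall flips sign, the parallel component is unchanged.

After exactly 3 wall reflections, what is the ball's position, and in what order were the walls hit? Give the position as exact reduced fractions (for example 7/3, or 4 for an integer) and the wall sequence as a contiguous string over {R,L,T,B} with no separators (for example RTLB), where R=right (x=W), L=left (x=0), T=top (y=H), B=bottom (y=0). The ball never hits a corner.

Final position: (4/3,9)
Wall sequence: BRT

1. t=1/3 → B at (8/3,0); v=(2,3)
2. t=7/6 → R at (5,7/2); v=(-2,3)
3. t=11/6 → T at (4/3,9); v=(-2,-3)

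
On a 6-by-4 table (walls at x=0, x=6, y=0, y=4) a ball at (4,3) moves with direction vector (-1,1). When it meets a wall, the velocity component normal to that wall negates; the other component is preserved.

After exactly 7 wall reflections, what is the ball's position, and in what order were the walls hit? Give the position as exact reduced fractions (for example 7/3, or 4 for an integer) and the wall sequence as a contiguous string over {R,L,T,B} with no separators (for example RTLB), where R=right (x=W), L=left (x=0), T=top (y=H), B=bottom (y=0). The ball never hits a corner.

Final position: (0,3)
Wall sequence: TLBTRBL

1. t=1 → T at (3,4); v=(-1,-1)
2. t=3 → L at (0,1); v=(1,-1)
3. t=1 → B at (1,0); v=(1,1)
4. t=4 → T at (5,4); v=(1,-1)
5. t=1 → R at (6,3); v=(-1,-1)
6. t=3 → B at (3,0); v=(-1,1)
7. t=3 → L at (0,3); v=(1,1)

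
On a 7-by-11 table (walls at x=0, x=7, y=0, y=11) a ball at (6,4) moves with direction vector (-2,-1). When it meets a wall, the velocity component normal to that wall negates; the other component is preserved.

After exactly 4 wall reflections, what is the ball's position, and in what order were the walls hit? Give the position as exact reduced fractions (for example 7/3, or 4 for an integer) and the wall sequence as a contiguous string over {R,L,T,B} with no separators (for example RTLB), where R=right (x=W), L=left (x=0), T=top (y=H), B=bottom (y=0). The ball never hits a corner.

Final position: (0,6)
Wall sequence: LBRL

1. t=3 → L at (0,1); v=(2,-1)
2. t=1 → B at (2,0); v=(2,1)
3. t=5/2 → R at (7,5/2); v=(-2,1)
4. t=7/2 → L at (0,6); v=(2,1)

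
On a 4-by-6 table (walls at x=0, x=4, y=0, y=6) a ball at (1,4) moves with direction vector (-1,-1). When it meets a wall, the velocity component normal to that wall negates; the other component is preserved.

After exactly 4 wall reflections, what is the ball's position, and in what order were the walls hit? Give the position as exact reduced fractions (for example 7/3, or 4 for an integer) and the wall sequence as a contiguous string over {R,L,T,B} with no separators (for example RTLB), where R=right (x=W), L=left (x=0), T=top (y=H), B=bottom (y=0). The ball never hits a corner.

1. t=1 → L at (0,3); v=(1,-1)
2. t=3 → B at (3,0); v=(1,1)
3. t=1 → R at (4,1); v=(-1,1)
4. t=4 → L at (0,5); v=(1,1)

Final position: (0,5)
Wall sequence: LBRL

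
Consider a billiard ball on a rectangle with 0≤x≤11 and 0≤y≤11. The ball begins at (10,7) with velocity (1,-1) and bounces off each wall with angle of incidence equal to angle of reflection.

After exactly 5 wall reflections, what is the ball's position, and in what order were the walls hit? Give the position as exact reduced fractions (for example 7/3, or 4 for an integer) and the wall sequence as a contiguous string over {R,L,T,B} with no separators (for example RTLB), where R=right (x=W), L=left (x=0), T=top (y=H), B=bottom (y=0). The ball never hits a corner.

Final position: (11,6)
Wall sequence: RBLTR

1. t=1 → R at (11,6); v=(-1,-1)
2. t=6 → B at (5,0); v=(-1,1)
3. t=5 → L at (0,5); v=(1,1)
4. t=6 → T at (6,11); v=(1,-1)
5. t=5 → R at (11,6); v=(-1,-1)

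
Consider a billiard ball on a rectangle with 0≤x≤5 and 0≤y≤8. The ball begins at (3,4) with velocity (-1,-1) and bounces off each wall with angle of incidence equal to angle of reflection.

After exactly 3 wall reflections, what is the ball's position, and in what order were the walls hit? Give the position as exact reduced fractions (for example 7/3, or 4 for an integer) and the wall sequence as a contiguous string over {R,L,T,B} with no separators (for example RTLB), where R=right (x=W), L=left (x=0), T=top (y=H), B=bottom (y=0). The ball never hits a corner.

Final position: (5,4)
Wall sequence: LBR

1. t=3 → L at (0,1); v=(1,-1)
2. t=1 → B at (1,0); v=(1,1)
3. t=4 → R at (5,4); v=(-1,1)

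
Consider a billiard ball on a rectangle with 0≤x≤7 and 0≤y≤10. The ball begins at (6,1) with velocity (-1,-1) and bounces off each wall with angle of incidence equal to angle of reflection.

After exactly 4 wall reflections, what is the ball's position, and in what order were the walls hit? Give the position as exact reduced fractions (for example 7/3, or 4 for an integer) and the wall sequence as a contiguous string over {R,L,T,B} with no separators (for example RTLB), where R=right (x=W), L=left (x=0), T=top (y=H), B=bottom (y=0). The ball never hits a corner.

Final position: (7,8)
Wall sequence: BLTR

1. t=1 → B at (5,0); v=(-1,1)
2. t=5 → L at (0,5); v=(1,1)
3. t=5 → T at (5,10); v=(1,-1)
4. t=2 → R at (7,8); v=(-1,-1)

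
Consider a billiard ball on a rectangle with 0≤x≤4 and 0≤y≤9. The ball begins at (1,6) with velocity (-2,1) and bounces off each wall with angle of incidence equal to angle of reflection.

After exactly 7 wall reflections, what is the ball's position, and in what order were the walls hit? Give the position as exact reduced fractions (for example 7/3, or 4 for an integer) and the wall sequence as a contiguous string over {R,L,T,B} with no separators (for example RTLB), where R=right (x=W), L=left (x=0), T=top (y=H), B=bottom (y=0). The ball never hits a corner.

Final position: (4,3/2)
Wall sequence: LRTLRLR

1. t=1/2 → L at (0,13/2); v=(2,1)
2. t=2 → R at (4,17/2); v=(-2,1)
3. t=1/2 → T at (3,9); v=(-2,-1)
4. t=3/2 → L at (0,15/2); v=(2,-1)
5. t=2 → R at (4,11/2); v=(-2,-1)
6. t=2 → L at (0,7/2); v=(2,-1)
7. t=2 → R at (4,3/2); v=(-2,-1)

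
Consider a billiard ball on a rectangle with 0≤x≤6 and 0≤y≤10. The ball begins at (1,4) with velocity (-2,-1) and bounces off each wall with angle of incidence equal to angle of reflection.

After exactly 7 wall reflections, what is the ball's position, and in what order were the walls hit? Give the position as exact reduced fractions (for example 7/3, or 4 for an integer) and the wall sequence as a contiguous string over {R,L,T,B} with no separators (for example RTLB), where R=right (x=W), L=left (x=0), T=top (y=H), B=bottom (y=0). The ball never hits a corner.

Final position: (3,10)
Wall sequence: LRBLRLT

1. t=1/2 → L at (0,7/2); v=(2,-1)
2. t=3 → R at (6,1/2); v=(-2,-1)
3. t=1/2 → B at (5,0); v=(-2,1)
4. t=5/2 → L at (0,5/2); v=(2,1)
5. t=3 → R at (6,11/2); v=(-2,1)
6. t=3 → L at (0,17/2); v=(2,1)
7. t=3/2 → T at (3,10); v=(2,-1)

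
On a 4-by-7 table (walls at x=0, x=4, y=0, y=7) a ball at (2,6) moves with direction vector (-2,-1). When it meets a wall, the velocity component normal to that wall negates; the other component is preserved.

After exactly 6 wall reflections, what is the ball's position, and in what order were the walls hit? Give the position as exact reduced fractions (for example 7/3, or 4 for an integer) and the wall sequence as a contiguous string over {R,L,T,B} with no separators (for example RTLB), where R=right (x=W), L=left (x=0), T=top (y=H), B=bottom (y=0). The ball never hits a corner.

1. t=1 → L at (0,5); v=(2,-1)
2. t=2 → R at (4,3); v=(-2,-1)
3. t=2 → L at (0,1); v=(2,-1)
4. t=1 → B at (2,0); v=(2,1)
5. t=1 → R at (4,1); v=(-2,1)
6. t=2 → L at (0,3); v=(2,1)

Final position: (0,3)
Wall sequence: LRLBRL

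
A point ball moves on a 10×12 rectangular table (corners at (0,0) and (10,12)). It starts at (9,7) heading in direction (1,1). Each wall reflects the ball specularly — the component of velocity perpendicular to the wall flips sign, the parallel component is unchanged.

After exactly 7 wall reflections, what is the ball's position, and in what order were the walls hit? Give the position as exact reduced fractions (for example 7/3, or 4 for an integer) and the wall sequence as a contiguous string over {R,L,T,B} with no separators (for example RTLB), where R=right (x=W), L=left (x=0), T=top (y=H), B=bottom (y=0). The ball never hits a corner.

1. t=1 → R at (10,8); v=(-1,1)
2. t=4 → T at (6,12); v=(-1,-1)
3. t=6 → L at (0,6); v=(1,-1)
4. t=6 → B at (6,0); v=(1,1)
5. t=4 → R at (10,4); v=(-1,1)
6. t=8 → T at (2,12); v=(-1,-1)
7. t=2 → L at (0,10); v=(1,-1)

Final position: (0,10)
Wall sequence: RTLBRTL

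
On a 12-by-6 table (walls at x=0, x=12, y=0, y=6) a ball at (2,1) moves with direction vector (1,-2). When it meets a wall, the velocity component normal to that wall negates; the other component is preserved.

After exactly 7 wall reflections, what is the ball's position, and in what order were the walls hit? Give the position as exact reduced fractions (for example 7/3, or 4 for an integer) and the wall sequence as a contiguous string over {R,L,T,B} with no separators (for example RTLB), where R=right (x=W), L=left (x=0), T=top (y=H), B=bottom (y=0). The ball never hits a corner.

1. t=1/2 → B at (5/2,0); v=(1,2)
2. t=3 → T at (11/2,6); v=(1,-2)
3. t=3 → B at (17/2,0); v=(1,2)
4. t=3 → T at (23/2,6); v=(1,-2)
5. t=1/2 → R at (12,5); v=(-1,-2)
6. t=5/2 → B at (19/2,0); v=(-1,2)
7. t=3 → T at (13/2,6); v=(-1,-2)

Final position: (13/2,6)
Wall sequence: BTBTRBT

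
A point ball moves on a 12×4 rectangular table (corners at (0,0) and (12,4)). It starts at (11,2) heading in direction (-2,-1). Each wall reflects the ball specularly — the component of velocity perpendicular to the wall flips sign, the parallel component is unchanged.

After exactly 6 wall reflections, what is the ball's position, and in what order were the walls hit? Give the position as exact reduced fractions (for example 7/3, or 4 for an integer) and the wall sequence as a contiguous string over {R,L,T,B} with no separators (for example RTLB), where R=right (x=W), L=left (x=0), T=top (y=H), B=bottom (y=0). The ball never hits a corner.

1. t=2 → B at (7,0); v=(-2,1)
2. t=7/2 → L at (0,7/2); v=(2,1)
3. t=1/2 → T at (1,4); v=(2,-1)
4. t=4 → B at (9,0); v=(2,1)
5. t=3/2 → R at (12,3/2); v=(-2,1)
6. t=5/2 → T at (7,4); v=(-2,-1)

Final position: (7,4)
Wall sequence: BLTBRT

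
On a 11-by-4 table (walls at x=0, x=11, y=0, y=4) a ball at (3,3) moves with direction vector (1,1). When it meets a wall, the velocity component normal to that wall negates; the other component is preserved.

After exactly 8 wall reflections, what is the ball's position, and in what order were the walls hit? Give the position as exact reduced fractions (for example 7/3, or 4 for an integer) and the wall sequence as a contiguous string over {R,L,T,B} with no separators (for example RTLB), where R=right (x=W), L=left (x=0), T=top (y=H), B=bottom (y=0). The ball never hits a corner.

Final position: (2,0)
Wall sequence: TBRTBTLB

1. t=1 → T at (4,4); v=(1,-1)
2. t=4 → B at (8,0); v=(1,1)
3. t=3 → R at (11,3); v=(-1,1)
4. t=1 → T at (10,4); v=(-1,-1)
5. t=4 → B at (6,0); v=(-1,1)
6. t=4 → T at (2,4); v=(-1,-1)
7. t=2 → L at (0,2); v=(1,-1)
8. t=2 → B at (2,0); v=(1,1)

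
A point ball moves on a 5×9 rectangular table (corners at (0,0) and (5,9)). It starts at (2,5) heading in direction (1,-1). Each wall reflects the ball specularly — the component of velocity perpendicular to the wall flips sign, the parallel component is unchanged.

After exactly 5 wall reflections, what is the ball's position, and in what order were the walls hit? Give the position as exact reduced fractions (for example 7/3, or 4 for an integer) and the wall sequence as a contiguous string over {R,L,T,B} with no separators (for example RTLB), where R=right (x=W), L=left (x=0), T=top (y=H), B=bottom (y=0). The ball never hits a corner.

1. t=3 → R at (5,2); v=(-1,-1)
2. t=2 → B at (3,0); v=(-1,1)
3. t=3 → L at (0,3); v=(1,1)
4. t=5 → R at (5,8); v=(-1,1)
5. t=1 → T at (4,9); v=(-1,-1)

Final position: (4,9)
Wall sequence: RBLRT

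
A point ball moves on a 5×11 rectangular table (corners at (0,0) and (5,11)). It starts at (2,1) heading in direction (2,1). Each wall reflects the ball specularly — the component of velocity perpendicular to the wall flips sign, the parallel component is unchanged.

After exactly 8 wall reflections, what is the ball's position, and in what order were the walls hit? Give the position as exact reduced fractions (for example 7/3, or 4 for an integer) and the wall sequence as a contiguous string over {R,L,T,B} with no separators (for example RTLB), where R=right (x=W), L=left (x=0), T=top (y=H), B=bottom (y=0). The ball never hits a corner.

Final position: (5,9/2)
Wall sequence: RLRLTRLR

1. t=3/2 → R at (5,5/2); v=(-2,1)
2. t=5/2 → L at (0,5); v=(2,1)
3. t=5/2 → R at (5,15/2); v=(-2,1)
4. t=5/2 → L at (0,10); v=(2,1)
5. t=1 → T at (2,11); v=(2,-1)
6. t=3/2 → R at (5,19/2); v=(-2,-1)
7. t=5/2 → L at (0,7); v=(2,-1)
8. t=5/2 → R at (5,9/2); v=(-2,-1)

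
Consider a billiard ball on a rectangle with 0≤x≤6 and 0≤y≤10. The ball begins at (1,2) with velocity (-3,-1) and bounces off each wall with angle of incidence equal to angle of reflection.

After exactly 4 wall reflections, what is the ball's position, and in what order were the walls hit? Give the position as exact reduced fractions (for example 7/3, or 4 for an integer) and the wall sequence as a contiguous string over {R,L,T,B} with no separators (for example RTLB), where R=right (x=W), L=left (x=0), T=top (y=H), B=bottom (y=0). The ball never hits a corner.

1. t=1/3 → L at (0,5/3); v=(3,-1)
2. t=5/3 → B at (5,0); v=(3,1)
3. t=1/3 → R at (6,1/3); v=(-3,1)
4. t=2 → L at (0,7/3); v=(3,1)

Final position: (0,7/3)
Wall sequence: LBRL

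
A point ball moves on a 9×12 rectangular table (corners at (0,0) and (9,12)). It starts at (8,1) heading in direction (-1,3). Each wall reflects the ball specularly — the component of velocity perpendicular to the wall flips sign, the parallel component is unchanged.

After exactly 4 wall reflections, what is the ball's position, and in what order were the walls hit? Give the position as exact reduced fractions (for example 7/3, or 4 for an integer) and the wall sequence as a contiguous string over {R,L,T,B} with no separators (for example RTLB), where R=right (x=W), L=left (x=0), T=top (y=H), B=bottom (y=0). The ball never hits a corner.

1. t=11/3 → T at (13/3,12); v=(-1,-3)
2. t=4 → B at (1/3,0); v=(-1,3)
3. t=1/3 → L at (0,1); v=(1,3)
4. t=11/3 → T at (11/3,12); v=(1,-3)

Final position: (11/3,12)
Wall sequence: TBLT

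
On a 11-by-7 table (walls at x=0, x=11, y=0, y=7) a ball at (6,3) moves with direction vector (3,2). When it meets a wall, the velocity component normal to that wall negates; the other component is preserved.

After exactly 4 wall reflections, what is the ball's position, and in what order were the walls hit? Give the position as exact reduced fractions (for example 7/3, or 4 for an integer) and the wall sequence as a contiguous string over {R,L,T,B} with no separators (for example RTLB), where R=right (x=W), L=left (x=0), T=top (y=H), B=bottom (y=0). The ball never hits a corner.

1. t=5/3 → R at (11,19/3); v=(-3,2)
2. t=1/3 → T at (10,7); v=(-3,-2)
3. t=10/3 → L at (0,1/3); v=(3,-2)
4. t=1/6 → B at (1/2,0); v=(3,2)

Final position: (1/2,0)
Wall sequence: RTLB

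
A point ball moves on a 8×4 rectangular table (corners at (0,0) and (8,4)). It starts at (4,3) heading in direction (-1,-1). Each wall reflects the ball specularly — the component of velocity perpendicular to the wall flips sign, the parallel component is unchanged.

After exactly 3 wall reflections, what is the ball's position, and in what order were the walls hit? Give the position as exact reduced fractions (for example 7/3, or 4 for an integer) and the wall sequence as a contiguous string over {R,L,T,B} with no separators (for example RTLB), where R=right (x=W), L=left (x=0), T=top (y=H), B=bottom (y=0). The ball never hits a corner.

Final position: (3,4)
Wall sequence: BLT

1. t=3 → B at (1,0); v=(-1,1)
2. t=1 → L at (0,1); v=(1,1)
3. t=3 → T at (3,4); v=(1,-1)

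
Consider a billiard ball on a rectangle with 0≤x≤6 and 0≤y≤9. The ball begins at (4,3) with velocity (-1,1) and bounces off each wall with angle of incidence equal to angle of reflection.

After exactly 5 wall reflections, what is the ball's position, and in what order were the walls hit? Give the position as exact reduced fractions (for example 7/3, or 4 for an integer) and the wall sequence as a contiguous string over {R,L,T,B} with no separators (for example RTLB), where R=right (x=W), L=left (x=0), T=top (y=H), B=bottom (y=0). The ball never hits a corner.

1. t=4 → L at (0,7); v=(1,1)
2. t=2 → T at (2,9); v=(1,-1)
3. t=4 → R at (6,5); v=(-1,-1)
4. t=5 → B at (1,0); v=(-1,1)
5. t=1 → L at (0,1); v=(1,1)

Final position: (0,1)
Wall sequence: LTRBL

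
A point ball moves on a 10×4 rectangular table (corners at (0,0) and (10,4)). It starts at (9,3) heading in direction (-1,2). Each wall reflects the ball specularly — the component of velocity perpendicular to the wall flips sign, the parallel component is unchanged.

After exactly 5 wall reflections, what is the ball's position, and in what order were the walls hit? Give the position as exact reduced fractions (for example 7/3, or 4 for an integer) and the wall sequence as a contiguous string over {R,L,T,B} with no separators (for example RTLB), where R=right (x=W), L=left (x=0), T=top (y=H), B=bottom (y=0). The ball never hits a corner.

Final position: (1/2,4)
Wall sequence: TBTBT

1. t=1/2 → T at (17/2,4); v=(-1,-2)
2. t=2 → B at (13/2,0); v=(-1,2)
3. t=2 → T at (9/2,4); v=(-1,-2)
4. t=2 → B at (5/2,0); v=(-1,2)
5. t=2 → T at (1/2,4); v=(-1,-2)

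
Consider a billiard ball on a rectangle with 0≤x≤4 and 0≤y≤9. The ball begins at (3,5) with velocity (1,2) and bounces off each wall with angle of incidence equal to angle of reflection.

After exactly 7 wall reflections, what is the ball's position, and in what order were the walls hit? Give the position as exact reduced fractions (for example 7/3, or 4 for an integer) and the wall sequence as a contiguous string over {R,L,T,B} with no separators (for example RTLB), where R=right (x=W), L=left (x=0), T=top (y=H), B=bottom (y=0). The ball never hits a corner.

Final position: (0,5)
Wall sequence: RTLBRTL

1. t=1 → R at (4,7); v=(-1,2)
2. t=1 → T at (3,9); v=(-1,-2)
3. t=3 → L at (0,3); v=(1,-2)
4. t=3/2 → B at (3/2,0); v=(1,2)
5. t=5/2 → R at (4,5); v=(-1,2)
6. t=2 → T at (2,9); v=(-1,-2)
7. t=2 → L at (0,5); v=(1,-2)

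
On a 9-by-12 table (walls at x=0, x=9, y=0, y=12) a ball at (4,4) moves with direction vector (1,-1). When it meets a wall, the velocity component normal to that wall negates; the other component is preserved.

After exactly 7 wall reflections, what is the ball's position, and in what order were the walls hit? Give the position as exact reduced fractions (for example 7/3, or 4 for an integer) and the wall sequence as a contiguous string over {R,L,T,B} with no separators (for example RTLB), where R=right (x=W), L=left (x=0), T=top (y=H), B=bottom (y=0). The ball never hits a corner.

Final position: (0,4)
Wall sequence: BRLTRBL

1. t=4 → B at (8,0); v=(1,1)
2. t=1 → R at (9,1); v=(-1,1)
3. t=9 → L at (0,10); v=(1,1)
4. t=2 → T at (2,12); v=(1,-1)
5. t=7 → R at (9,5); v=(-1,-1)
6. t=5 → B at (4,0); v=(-1,1)
7. t=4 → L at (0,4); v=(1,1)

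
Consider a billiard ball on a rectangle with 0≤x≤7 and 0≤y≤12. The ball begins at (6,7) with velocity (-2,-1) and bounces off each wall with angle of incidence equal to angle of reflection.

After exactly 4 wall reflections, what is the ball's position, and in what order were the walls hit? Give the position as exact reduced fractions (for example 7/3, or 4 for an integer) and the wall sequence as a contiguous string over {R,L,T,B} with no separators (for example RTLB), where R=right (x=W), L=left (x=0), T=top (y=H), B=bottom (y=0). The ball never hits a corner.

Final position: (0,3)
Wall sequence: LRBL

1. t=3 → L at (0,4); v=(2,-1)
2. t=7/2 → R at (7,1/2); v=(-2,-1)
3. t=1/2 → B at (6,0); v=(-2,1)
4. t=3 → L at (0,3); v=(2,1)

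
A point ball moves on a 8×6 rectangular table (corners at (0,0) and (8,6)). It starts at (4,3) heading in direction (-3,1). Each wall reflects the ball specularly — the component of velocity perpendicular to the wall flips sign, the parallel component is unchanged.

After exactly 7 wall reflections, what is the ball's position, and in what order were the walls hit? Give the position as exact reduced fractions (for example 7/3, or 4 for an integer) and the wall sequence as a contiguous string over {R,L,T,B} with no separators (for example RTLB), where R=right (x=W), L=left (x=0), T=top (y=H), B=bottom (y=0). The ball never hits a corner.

Final position: (0,3)
Wall sequence: LTRLBRL

1. t=4/3 → L at (0,13/3); v=(3,1)
2. t=5/3 → T at (5,6); v=(3,-1)
3. t=1 → R at (8,5); v=(-3,-1)
4. t=8/3 → L at (0,7/3); v=(3,-1)
5. t=7/3 → B at (7,0); v=(3,1)
6. t=1/3 → R at (8,1/3); v=(-3,1)
7. t=8/3 → L at (0,3); v=(3,1)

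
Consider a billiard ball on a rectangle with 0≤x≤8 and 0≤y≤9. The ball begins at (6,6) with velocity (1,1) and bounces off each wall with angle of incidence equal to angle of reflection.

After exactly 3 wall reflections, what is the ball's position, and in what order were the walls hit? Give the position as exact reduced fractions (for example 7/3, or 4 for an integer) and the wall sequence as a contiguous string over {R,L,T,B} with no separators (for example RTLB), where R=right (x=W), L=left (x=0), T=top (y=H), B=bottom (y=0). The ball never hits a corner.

Final position: (0,2)
Wall sequence: RTL

1. t=2 → R at (8,8); v=(-1,1)
2. t=1 → T at (7,9); v=(-1,-1)
3. t=7 → L at (0,2); v=(1,-1)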